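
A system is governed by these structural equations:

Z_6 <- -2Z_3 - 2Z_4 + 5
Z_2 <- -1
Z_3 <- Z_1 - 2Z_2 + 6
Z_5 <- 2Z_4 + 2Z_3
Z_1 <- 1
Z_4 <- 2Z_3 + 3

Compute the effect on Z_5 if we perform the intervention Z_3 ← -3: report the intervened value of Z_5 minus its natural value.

-72

do(Z_3=-3) replaces the equation Z_3 <- Z_1 - 2Z_2 + 6 with the constant Z_3 = -3.
Z_4 = 2Z_3 + 3  [with Z_3=-3]  = -3
Z_5 = 2Z_4 + 2Z_3  [with Z_4=-3, Z_3=-3]  = -12
Without intervention: Z_3 = Z_1 - 2Z_2 + 6  [with Z_1=1, Z_2=-1]  = 9; Z_4 = 2Z_3 + 3  [with Z_3=9]  = 21; Z_5 = 2Z_4 + 2Z_3  [with Z_4=21, Z_3=9]  = 60.
Change = -12 − 60 = -72.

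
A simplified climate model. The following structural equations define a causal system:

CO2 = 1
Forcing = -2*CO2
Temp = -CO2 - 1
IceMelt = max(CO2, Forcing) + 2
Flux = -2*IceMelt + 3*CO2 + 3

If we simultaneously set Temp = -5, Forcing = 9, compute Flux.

Setting Temp = -5, Forcing = 9 by intervention discards those variables' equations.
IceMelt = max(CO2, Forcing) + 2  [with CO2=1, Forcing=9]  = 11
Flux = -2*IceMelt + 3*CO2 + 3  [with IceMelt=11, CO2=1]  = -16

-16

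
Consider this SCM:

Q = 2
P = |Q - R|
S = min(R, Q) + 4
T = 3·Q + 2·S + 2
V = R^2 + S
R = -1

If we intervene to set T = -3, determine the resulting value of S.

3

do(T=-3) replaces the equation T = 3·Q + 2·S + 2 with the constant T = -3.
S is not downstream of the intervention, so its value is determined by the original equations.
S = min(R, Q) + 4  [with R=-1, Q=2]  = 3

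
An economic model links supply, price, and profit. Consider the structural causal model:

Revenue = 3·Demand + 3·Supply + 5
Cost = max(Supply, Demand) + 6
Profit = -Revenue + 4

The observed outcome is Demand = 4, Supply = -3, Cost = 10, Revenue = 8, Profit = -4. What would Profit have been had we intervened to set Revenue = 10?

Intervening sets Revenue = 10 and removes its equation (Revenue = 3·Demand + 3·Supply + 5).
Profit = -Revenue + 4  [with Revenue=10]  = -6

-6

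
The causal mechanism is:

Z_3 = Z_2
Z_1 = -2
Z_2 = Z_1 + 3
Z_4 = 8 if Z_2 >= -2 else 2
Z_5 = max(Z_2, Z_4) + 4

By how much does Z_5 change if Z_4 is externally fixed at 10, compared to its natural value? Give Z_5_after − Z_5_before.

Intervening sets Z_4 = 10 and removes its equation (Z_4 = 8 if Z_2 >= -2 else 2).
Z_2 = Z_1 + 3  [with Z_1=-2]  = 1
Z_5 = max(Z_2, Z_4) + 4  [with Z_2=1, Z_4=10]  = 14
Without intervention: Z_2 = Z_1 + 3  [with Z_1=-2]  = 1; Z_4 = 8 if Z_2 >= -2 else 2  [with Z_2=1]  = 8; Z_5 = max(Z_2, Z_4) + 4  [with Z_2=1, Z_4=8]  = 12.
Change = 14 − 12 = 2.

2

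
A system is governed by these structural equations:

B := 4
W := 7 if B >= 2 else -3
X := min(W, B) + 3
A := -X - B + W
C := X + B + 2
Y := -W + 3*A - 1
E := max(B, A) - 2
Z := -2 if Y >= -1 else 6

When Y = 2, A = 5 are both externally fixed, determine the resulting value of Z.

-2

Under do(Y = 2, A = 5), each intervened variable's structural equation is replaced by its fixed value.
Z = -2 if Y >= -1 else 6  [with Y=2]  = -2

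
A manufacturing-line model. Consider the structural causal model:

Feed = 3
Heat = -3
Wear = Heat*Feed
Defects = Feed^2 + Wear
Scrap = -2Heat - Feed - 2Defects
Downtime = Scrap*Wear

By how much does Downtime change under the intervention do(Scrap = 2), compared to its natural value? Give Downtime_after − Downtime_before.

9

The intervention breaks the incoming arrows to Scrap: Scrap = -2Heat - Feed - 2Defects no longer applies, and Scrap = 2.
Wear = Heat*Feed  [with Heat=-3, Feed=3]  = -9
Downtime = Scrap*Wear  [with Scrap=2, Wear=-9]  = -18
Without intervention: Wear = Heat*Feed  [with Heat=-3, Feed=3]  = -9; Defects = Feed^2 + Wear  [with Feed=3, Wear=-9]  = 0; Scrap = -2Heat - Feed - 2Defects  [with Heat=-3, Feed=3, Defects=0]  = 3; Downtime = Scrap*Wear  [with Scrap=3, Wear=-9]  = -27.
Change = -18 − (-27) = 9.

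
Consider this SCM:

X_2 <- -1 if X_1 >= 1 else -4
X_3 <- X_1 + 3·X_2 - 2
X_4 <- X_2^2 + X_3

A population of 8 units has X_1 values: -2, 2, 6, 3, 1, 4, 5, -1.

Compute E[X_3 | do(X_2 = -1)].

The intervention sets X_2=-1 in all 8 units regardless of X_1. Recomputing X_3 per unit gives -7, -3, 1, -2, -4, -1, 0, -6; average -2.75.

-2.75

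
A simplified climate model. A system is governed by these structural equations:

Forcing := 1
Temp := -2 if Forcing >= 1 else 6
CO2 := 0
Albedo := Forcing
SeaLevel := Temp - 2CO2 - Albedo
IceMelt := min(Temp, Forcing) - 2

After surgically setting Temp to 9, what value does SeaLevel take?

8

The intervention breaks the incoming arrows to Temp: Temp := -2 if Forcing >= 1 else 6 no longer applies, and Temp = 9.
Albedo = Forcing  [with Forcing=1]  = 1
SeaLevel = Temp - 2CO2 - Albedo  [with Temp=9, CO2=0, Albedo=1]  = 8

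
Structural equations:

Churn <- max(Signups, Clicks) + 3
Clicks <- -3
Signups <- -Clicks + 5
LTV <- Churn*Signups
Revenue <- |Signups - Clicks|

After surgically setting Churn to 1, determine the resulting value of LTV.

do(Churn=1) replaces the equation Churn <- max(Signups, Clicks) + 3 with the constant Churn = 1.
Signups = -Clicks + 5  [with Clicks=-3]  = 8
LTV = Churn*Signups  [with Churn=1, Signups=8]  = 8

8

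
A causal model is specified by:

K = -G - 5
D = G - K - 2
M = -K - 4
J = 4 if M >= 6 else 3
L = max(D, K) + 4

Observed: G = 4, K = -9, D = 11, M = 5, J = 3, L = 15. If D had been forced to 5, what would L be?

9

The intervention breaks the incoming arrows to D: D = G - K - 2 no longer applies, and D = 5.
K = -G - 5  [with G=4]  = -9
L = max(D, K) + 4  [with D=5, K=-9]  = 9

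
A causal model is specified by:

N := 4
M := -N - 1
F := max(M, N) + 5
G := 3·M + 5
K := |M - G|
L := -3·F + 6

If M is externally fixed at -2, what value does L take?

Under do(M=-2), the mechanism M := -N - 1 is discarded; M is fixed at -2.
F = max(M, N) + 5  [with M=-2, N=4]  = 9
L = -3·F + 6  [with F=9]  = -21

-21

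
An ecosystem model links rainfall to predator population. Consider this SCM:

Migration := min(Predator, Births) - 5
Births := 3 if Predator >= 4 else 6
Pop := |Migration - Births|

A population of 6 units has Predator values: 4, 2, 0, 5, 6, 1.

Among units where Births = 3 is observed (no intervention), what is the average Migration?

-2

Conditioning on Births=3 selects the 3 unit(s) with Predator ∈ {4, 5, 6}. Their Migration values: -2, -2, -2. Mean = -2.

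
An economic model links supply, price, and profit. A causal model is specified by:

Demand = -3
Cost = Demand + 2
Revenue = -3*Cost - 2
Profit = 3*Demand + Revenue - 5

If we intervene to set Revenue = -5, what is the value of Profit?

-19

The intervention breaks the incoming arrows to Revenue: Revenue = -3*Cost - 2 no longer applies, and Revenue = -5.
Profit = 3*Demand + Revenue - 5  [with Demand=-3, Revenue=-5]  = -19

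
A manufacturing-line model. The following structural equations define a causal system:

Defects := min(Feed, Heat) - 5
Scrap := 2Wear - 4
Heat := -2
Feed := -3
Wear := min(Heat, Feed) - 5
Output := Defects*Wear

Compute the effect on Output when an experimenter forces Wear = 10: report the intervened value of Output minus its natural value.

-144

The intervention breaks the incoming arrows to Wear: Wear := min(Heat, Feed) - 5 no longer applies, and Wear = 10.
Defects = min(Feed, Heat) - 5  [with Feed=-3, Heat=-2]  = -8
Output = Defects*Wear  [with Defects=-8, Wear=10]  = -80
Without intervention: Wear = min(Heat, Feed) - 5  [with Heat=-2, Feed=-3]  = -8; Defects = min(Feed, Heat) - 5  [with Feed=-3, Heat=-2]  = -8; Output = Defects*Wear  [with Defects=-8, Wear=-8]  = 64.
Change = -80 − 64 = -144.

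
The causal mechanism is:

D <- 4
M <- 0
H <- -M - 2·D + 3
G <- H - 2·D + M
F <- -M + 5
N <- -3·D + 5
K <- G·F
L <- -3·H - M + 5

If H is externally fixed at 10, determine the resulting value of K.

10

The intervention breaks the incoming arrows to H: H <- -M - 2·D + 3 no longer applies, and H = 10.
G = H - 2·D + M  [with H=10, D=4, M=0]  = 2
F = -M + 5  [with M=0]  = 5
K = G·F  [with G=2, F=5]  = 10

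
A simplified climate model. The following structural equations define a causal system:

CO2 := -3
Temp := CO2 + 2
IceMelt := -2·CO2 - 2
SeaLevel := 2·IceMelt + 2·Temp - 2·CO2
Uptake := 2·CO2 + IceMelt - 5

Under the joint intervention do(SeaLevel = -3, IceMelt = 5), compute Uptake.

The joint intervention fixes SeaLevel = -3, IceMelt = 5, removing each variable's own equation.
Uptake = 2·CO2 + IceMelt - 5  [with CO2=-3, IceMelt=5]  = -6

-6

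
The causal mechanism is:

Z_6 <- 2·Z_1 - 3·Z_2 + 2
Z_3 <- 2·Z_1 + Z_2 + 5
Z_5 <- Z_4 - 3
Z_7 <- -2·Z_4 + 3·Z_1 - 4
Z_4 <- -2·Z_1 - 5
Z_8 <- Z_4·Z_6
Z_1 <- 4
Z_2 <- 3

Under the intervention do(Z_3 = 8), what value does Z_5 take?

do(Z_3=8) replaces the equation Z_3 <- 2·Z_1 + Z_2 + 5 with the constant Z_3 = 8.
Z_5 is not downstream of the intervention, so its value is determined by the original equations.
Z_4 = -2·Z_1 - 5  [with Z_1=4]  = -13
Z_5 = Z_4 - 3  [with Z_4=-13]  = -16

-16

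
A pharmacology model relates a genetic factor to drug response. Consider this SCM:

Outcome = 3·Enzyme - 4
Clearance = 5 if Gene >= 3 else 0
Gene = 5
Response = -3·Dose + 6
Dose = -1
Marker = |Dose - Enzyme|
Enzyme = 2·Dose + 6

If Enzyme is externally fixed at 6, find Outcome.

14

The intervention breaks the incoming arrows to Enzyme: Enzyme = 2·Dose + 6 no longer applies, and Enzyme = 6.
Outcome = 3·Enzyme - 4  [with Enzyme=6]  = 14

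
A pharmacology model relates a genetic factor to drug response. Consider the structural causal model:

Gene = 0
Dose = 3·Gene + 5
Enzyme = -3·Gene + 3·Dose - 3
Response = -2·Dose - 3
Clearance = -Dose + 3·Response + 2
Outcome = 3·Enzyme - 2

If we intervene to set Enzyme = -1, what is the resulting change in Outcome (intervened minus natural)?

The intervention breaks the incoming arrows to Enzyme: Enzyme = -3·Gene + 3·Dose - 3 no longer applies, and Enzyme = -1.
Outcome = 3·Enzyme - 2  [with Enzyme=-1]  = -5
Without intervention: Dose = 3·Gene + 5  [with Gene=0]  = 5; Enzyme = -3·Gene + 3·Dose - 3  [with Gene=0, Dose=5]  = 12; Outcome = 3·Enzyme - 2  [with Enzyme=12]  = 34.
Change = -5 − 34 = -39.

-39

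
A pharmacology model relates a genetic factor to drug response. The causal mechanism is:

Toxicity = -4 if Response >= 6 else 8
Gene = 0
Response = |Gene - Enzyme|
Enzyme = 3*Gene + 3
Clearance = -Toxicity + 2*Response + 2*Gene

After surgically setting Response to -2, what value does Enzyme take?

3

Under do(Response=-2), the mechanism Response = |Gene - Enzyme| is discarded; Response is fixed at -2.
Since Enzyme is not a descendant of the intervened variable, it is unaffected.
Enzyme = 3*Gene + 3  [with Gene=0]  = 3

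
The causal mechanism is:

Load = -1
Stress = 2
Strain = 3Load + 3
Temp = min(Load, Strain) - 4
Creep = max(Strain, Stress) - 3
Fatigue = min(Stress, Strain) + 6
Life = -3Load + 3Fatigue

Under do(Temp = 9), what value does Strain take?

0

Under do(Temp=9), the mechanism Temp = min(Load, Strain) - 4 is discarded; Temp is fixed at 9.
Since Strain is not a descendant of the intervened variable, it is unaffected.
Strain = 3Load + 3  [with Load=-1]  = 0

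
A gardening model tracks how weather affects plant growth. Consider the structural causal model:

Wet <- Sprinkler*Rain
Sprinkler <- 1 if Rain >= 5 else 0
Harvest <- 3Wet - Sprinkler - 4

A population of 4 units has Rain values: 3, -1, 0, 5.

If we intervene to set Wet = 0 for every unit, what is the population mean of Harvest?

-4.25

do(Wet=0) breaks Wet's dependence on Rain. With Wet=0 fixed, Harvest across the units is -4, -4, -4, -5, mean -4.25.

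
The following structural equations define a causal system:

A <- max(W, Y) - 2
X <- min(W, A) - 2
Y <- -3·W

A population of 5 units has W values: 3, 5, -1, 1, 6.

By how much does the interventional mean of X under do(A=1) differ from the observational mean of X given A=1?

0.6

Under do(A=1), A's equation is replaced by A=1 for every unit. Per-unit X: -1, -1, -3, -1, -1. Mean = -1.4.
Conditioning on A=1 selects the 2 unit(s) with W ∈ {3, -1}. Their X values: -1, -3. Mean = -2.
Difference = -1.4 − (-2) = 0.6.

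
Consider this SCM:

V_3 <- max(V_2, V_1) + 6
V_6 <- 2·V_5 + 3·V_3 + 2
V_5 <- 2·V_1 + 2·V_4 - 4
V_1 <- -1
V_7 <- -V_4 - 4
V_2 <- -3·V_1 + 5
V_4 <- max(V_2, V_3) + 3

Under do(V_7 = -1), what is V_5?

The intervention breaks the incoming arrows to V_7: V_7 <- -V_4 - 4 no longer applies, and V_7 = -1.
V_5 is not downstream of the intervention, so its value is determined by the original equations.
V_2 = -3·V_1 + 5  [with V_1=-1]  = 8
V_3 = max(V_2, V_1) + 6  [with V_2=8, V_1=-1]  = 14
V_4 = max(V_2, V_3) + 3  [with V_2=8, V_3=14]  = 17
V_5 = 2·V_1 + 2·V_4 - 4  [with V_1=-1, V_4=17]  = 28

28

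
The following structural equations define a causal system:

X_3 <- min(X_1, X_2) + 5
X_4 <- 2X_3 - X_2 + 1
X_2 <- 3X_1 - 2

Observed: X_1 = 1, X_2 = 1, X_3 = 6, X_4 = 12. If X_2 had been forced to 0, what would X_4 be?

11

Under do(X_2=0), the mechanism X_2 <- 3X_1 - 2 is discarded; X_2 is fixed at 0.
X_3 = min(X_1, X_2) + 5  [with X_1=1, X_2=0]  = 5
X_4 = 2X_3 - X_2 + 1  [with X_3=5, X_2=0]  = 11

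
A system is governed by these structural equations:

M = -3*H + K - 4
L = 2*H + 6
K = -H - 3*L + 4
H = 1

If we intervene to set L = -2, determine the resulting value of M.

Under do(L=-2), the mechanism L = 2*H + 6 is discarded; L is fixed at -2.
K = -H - 3*L + 4  [with H=1, L=-2]  = 9
M = -3*H + K - 4  [with H=1, K=9]  = 2

2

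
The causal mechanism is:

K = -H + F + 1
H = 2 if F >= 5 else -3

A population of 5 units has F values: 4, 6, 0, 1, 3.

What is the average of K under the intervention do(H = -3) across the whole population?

The intervention sets H=-3 in all 5 units regardless of F. Recomputing K per unit gives 8, 10, 4, 5, 7; average 6.8.

6.8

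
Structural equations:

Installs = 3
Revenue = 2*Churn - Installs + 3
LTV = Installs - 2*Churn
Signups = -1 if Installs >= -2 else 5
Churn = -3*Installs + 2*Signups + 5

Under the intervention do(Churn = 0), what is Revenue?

0

The intervention breaks the incoming arrows to Churn: Churn = -3*Installs + 2*Signups + 5 no longer applies, and Churn = 0.
Revenue = 2*Churn - Installs + 3  [with Churn=0, Installs=3]  = 0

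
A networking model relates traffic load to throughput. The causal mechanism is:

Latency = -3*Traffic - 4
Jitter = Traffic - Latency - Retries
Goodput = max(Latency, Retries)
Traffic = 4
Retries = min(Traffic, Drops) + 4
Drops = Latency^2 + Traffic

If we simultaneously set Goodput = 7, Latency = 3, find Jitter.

The joint intervention fixes Goodput = 7, Latency = 3, removing each variable's own equation.
Drops = Latency^2 + Traffic  [with Latency=3, Traffic=4]  = 13
Retries = min(Traffic, Drops) + 4  [with Traffic=4, Drops=13]  = 8
Jitter = Traffic - Latency - Retries  [with Traffic=4, Latency=3, Retries=8]  = -7

-7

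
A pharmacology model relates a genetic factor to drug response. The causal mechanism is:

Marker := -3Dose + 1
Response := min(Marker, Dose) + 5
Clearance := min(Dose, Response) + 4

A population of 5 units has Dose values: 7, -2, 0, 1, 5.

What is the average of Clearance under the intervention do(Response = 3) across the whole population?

5

Every unit gets Response=3 under the intervention. Clearance values become 7, 2, 4, 5, 7; E[Clearance|do(Response=3)] = 5.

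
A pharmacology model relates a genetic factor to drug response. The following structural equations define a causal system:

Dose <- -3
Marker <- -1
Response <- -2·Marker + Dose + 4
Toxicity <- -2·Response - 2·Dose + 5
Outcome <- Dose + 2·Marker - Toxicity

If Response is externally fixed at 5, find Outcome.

-6

do(Response=5) replaces the equation Response <- -2·Marker + Dose + 4 with the constant Response = 5.
Toxicity = -2·Response - 2·Dose + 5  [with Response=5, Dose=-3]  = 1
Outcome = Dose + 2·Marker - Toxicity  [with Dose=-3, Marker=-1, Toxicity=1]  = -6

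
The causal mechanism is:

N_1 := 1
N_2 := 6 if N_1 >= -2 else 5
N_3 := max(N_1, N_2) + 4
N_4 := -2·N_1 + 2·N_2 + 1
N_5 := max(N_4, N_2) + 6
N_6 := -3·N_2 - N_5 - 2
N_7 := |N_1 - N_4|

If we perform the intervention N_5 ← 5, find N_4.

11

The intervention breaks the incoming arrows to N_5: N_5 := max(N_4, N_2) + 6 no longer applies, and N_5 = 5.
Since N_4 is not a descendant of the intervened variable, it is unaffected.
N_2 = 6 if N_1 >= -2 else 5  [with N_1=1]  = 6
N_4 = -2·N_1 + 2·N_2 + 1  [with N_1=1, N_2=6]  = 11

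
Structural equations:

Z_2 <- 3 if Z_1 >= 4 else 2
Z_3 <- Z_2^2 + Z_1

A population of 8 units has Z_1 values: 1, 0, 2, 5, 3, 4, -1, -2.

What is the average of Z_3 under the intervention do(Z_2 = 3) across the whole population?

Under do(Z_2=3), Z_2's equation is replaced by Z_2=3 for every unit. Per-unit Z_3: 10, 9, 11, 14, 12, 13, 8, 7. Mean = 10.5.

10.5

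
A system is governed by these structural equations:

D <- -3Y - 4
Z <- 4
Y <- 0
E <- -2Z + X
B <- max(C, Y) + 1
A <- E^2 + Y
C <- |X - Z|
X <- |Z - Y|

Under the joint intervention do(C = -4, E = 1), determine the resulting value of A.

1

Setting C = -4, E = 1 by intervention discards those variables' equations.
A = E^2 + Y  [with E=1, Y=0]  = 1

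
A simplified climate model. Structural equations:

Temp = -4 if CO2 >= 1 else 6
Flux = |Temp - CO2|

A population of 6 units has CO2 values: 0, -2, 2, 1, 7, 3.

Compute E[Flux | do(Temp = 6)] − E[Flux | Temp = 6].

The intervention sets Temp=6 in all 6 units regardless of CO2. Recomputing Flux per unit gives 6, 8, 4, 5, 1, 3; average 4.5.
E[Flux|Temp=6] averages over only the 2 units with Temp=6 (CO2 = 0, -2): Flux = 6, 8, mean 7.
Difference = 4.5 − 7 = -2.5.

-2.5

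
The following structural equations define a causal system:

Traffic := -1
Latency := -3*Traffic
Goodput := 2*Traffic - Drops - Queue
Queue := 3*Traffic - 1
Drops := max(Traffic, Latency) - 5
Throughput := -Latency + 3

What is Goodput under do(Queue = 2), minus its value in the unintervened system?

The intervention breaks the incoming arrows to Queue: Queue := 3*Traffic - 1 no longer applies, and Queue = 2.
Latency = -3*Traffic  [with Traffic=-1]  = 3
Drops = max(Traffic, Latency) - 5  [with Traffic=-1, Latency=3]  = -2
Goodput = 2*Traffic - Drops - Queue  [with Traffic=-1, Drops=-2, Queue=2]  = -2
Without intervention: Latency = -3*Traffic  [with Traffic=-1]  = 3; Queue = 3*Traffic - 1  [with Traffic=-1]  = -4; Drops = max(Traffic, Latency) - 5  [with Traffic=-1, Latency=3]  = -2; Goodput = 2*Traffic - Drops - Queue  [with Traffic=-1, Drops=-2, Queue=-4]  = 4.
Change = -2 − 4 = -6.

-6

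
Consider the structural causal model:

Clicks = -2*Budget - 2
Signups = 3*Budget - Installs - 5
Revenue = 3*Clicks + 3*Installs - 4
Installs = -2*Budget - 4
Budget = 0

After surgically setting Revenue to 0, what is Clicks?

Under do(Revenue=0), the mechanism Revenue = 3*Clicks + 3*Installs - 4 is discarded; Revenue is fixed at 0.
No directed path runs from Revenue to Clicks, so Clicks keeps its natural value.
Clicks = -2*Budget - 2  [with Budget=0]  = -2

-2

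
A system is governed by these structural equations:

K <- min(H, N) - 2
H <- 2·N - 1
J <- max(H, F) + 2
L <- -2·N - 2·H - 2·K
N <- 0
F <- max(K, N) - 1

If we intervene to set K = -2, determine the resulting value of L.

6

The intervention breaks the incoming arrows to K: K <- min(H, N) - 2 no longer applies, and K = -2.
H = 2·N - 1  [with N=0]  = -1
L = -2·N - 2·H - 2·K  [with N=0, H=-1, K=-2]  = 6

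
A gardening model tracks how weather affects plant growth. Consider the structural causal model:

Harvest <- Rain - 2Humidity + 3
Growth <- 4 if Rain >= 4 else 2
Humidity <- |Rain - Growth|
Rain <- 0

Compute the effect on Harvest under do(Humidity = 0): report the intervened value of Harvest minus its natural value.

The intervention breaks the incoming arrows to Humidity: Humidity <- |Rain - Growth| no longer applies, and Humidity = 0.
Harvest = Rain - 2Humidity + 3  [with Rain=0, Humidity=0]  = 3
Without intervention: Growth = 4 if Rain >= 4 else 2  [with Rain=0]  = 2; Humidity = |Rain - Growth|  [with Rain=0, Growth=2]  = 2; Harvest = Rain - 2Humidity + 3  [with Rain=0, Humidity=2]  = -1.
Change = 3 − (-1) = 4.

4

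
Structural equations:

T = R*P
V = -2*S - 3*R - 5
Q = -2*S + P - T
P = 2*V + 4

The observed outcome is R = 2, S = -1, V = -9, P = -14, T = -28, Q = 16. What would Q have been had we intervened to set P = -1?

Under do(P=-1), the mechanism P = 2*V + 4 is discarded; P is fixed at -1.
T = R*P  [with R=2, P=-1]  = -2
Q = -2*S + P - T  [with S=-1, P=-1, T=-2]  = 3

3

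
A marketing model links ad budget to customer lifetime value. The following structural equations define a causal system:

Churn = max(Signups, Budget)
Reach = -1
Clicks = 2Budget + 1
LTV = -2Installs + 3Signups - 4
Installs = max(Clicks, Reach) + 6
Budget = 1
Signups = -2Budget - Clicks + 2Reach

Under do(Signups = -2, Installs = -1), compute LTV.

-8

Setting Signups = -2, Installs = -1 by intervention discards those variables' equations.
LTV = -2Installs + 3Signups - 4  [with Installs=-1, Signups=-2]  = -8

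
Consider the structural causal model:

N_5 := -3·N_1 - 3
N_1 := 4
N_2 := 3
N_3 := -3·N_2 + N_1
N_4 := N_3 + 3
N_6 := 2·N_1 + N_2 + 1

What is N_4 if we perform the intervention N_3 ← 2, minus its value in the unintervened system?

7

The intervention breaks the incoming arrows to N_3: N_3 := -3·N_2 + N_1 no longer applies, and N_3 = 2.
N_4 = N_3 + 3  [with N_3=2]  = 5
Without intervention: N_3 = -3·N_2 + N_1  [with N_2=3, N_1=4]  = -5; N_4 = N_3 + 3  [with N_3=-5]  = -2.
Change = 5 − (-2) = 7.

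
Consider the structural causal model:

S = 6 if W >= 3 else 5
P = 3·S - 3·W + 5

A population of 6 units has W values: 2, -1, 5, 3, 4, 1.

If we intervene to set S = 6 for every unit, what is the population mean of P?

Every unit gets S=6 under the intervention. P values become 17, 26, 8, 14, 11, 20; E[P|do(S=6)] = 16.

16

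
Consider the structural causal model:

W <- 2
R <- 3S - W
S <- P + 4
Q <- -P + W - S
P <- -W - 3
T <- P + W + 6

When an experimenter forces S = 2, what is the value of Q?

5

do(S=2) replaces the equation S <- P + 4 with the constant S = 2.
P = -W - 3  [with W=2]  = -5
Q = -P + W - S  [with P=-5, W=2, S=2]  = 5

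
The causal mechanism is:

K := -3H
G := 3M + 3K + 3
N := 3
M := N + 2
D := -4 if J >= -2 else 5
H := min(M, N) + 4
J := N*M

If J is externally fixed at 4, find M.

5

Under do(J=4), the mechanism J := N*M is discarded; J is fixed at 4.
Since M is not a descendant of the intervened variable, it is unaffected.
M = N + 2  [with N=3]  = 5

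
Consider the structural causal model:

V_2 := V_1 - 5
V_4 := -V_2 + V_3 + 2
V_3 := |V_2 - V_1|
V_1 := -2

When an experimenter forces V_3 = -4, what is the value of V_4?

5

The intervention breaks the incoming arrows to V_3: V_3 := |V_2 - V_1| no longer applies, and V_3 = -4.
V_2 = V_1 - 5  [with V_1=-2]  = -7
V_4 = -V_2 + V_3 + 2  [with V_2=-7, V_3=-4]  = 5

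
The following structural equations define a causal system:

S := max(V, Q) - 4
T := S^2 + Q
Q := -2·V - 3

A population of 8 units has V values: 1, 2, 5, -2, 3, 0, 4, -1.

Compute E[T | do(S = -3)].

3

The intervention sets S=-3 in all 8 units regardless of V. Recomputing T per unit gives 4, 2, -4, 10, 0, 6, -2, 8; average 3.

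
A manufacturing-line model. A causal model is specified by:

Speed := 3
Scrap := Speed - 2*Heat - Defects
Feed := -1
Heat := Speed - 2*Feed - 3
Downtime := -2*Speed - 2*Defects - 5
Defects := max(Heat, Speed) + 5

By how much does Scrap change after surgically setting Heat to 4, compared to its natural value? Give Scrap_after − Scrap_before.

-5

do(Heat=4) replaces the equation Heat := Speed - 2*Feed - 3 with the constant Heat = 4.
Defects = max(Heat, Speed) + 5  [with Heat=4, Speed=3]  = 9
Scrap = Speed - 2*Heat - Defects  [with Speed=3, Heat=4, Defects=9]  = -14
Without intervention: Heat = Speed - 2*Feed - 3  [with Speed=3, Feed=-1]  = 2; Defects = max(Heat, Speed) + 5  [with Heat=2, Speed=3]  = 8; Scrap = Speed - 2*Heat - Defects  [with Speed=3, Heat=2, Defects=8]  = -9.
Change = -14 − (-9) = -5.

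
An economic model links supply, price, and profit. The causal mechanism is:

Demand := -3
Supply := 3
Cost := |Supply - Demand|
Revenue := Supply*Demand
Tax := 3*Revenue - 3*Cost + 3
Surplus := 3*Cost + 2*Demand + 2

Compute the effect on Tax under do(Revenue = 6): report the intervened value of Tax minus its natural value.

Intervening sets Revenue = 6 and removes its equation (Revenue := Supply*Demand).
Cost = |Supply - Demand|  [with Supply=3, Demand=-3]  = 6
Tax = 3*Revenue - 3*Cost + 3  [with Revenue=6, Cost=6]  = 3
Without intervention: Cost = |Supply - Demand|  [with Supply=3, Demand=-3]  = 6; Revenue = Supply*Demand  [with Supply=3, Demand=-3]  = -9; Tax = 3*Revenue - 3*Cost + 3  [with Revenue=-9, Cost=6]  = -42.
Change = 3 − (-42) = 45.

45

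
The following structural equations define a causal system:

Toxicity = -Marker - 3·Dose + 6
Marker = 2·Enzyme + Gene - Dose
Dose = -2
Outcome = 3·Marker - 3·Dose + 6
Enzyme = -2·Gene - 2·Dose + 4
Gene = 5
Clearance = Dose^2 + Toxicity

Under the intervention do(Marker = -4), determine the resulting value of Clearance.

20

Under do(Marker=-4), the mechanism Marker = 2·Enzyme + Gene - Dose is discarded; Marker is fixed at -4.
Toxicity = -Marker - 3·Dose + 6  [with Marker=-4, Dose=-2]  = 16
Clearance = Dose^2 + Toxicity  [with Dose=-2, Toxicity=16]  = 20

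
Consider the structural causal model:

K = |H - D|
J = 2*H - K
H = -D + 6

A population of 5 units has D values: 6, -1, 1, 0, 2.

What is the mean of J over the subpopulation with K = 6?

0

Observing K=6 restricts to units where K's equation naturally yields 6: D ∈ {6, 0}. In that subpopulation J = -6, 6, mean 0.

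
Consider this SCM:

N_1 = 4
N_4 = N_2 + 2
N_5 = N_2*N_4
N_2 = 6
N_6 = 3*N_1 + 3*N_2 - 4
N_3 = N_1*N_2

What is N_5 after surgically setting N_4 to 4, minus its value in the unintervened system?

Intervening sets N_4 = 4 and removes its equation (N_4 = N_2 + 2).
N_5 = N_2*N_4  [with N_2=6, N_4=4]  = 24
Without intervention: N_4 = N_2 + 2  [with N_2=6]  = 8; N_5 = N_2*N_4  [with N_2=6, N_4=8]  = 48.
Change = 24 − 48 = -24.

-24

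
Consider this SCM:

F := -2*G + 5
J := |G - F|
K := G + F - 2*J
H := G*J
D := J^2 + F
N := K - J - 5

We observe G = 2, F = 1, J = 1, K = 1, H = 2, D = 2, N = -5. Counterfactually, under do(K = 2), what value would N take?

The intervention breaks the incoming arrows to K: K := G + F - 2*J no longer applies, and K = 2.
F = -2*G + 5  [with G=2]  = 1
J = |G - F|  [with G=2, F=1]  = 1
N = K - J - 5  [with K=2, J=1]  = -4

-4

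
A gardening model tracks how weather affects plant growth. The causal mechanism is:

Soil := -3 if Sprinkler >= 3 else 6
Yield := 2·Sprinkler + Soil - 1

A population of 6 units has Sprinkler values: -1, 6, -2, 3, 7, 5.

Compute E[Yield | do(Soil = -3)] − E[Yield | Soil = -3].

-4.5

do(Soil=-3) breaks Soil's dependence on Sprinkler. With Soil=-3 fixed, Yield across the units is -6, 8, -8, 2, 10, 6, mean 2.
Conditioning on Soil=-3 selects the 4 unit(s) with Sprinkler ∈ {6, 3, 7, 5}. Their Yield values: 8, 2, 10, 6. Mean = 6.5.
Difference = 2 − 6.5 = -4.5.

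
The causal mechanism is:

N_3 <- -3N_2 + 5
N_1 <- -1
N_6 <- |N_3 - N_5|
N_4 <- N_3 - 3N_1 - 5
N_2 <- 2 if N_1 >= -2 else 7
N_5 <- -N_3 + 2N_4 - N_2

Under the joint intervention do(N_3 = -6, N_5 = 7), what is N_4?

-8

The joint intervention fixes N_3 = -6, N_5 = 7, removing each variable's own equation.
N_4 = N_3 - 3N_1 - 5  [with N_3=-6, N_1=-1]  = -8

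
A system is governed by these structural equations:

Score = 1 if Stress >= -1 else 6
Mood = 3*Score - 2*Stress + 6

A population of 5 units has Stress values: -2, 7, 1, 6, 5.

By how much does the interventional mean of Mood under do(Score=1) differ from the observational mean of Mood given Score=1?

Every unit gets Score=1 under the intervention. Mood values become 13, -5, 7, -3, -1; E[Mood|do(Score=1)] = 2.2.
Conditioning on Score=1 selects the 4 unit(s) with Stress ∈ {7, 1, 6, 5}. Their Mood values: -5, 7, -3, -1. Mean = -0.5.
Difference = 2.2 − (-0.5) = 2.7.

2.7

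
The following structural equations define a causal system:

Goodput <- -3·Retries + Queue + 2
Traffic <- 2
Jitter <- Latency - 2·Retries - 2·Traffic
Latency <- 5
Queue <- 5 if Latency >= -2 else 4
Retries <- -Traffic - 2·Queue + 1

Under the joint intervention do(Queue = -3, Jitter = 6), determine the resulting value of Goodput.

-16

Setting Queue = -3, Jitter = 6 by intervention discards those variables' equations.
Retries = -Traffic - 2·Queue + 1  [with Traffic=2, Queue=-3]  = 5
Goodput = -3·Retries + Queue + 2  [with Retries=5, Queue=-3]  = -16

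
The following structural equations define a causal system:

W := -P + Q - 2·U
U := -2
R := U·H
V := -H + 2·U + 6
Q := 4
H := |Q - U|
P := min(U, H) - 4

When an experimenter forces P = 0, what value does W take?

The intervention breaks the incoming arrows to P: P := min(U, H) - 4 no longer applies, and P = 0.
W = -P + Q - 2·U  [with P=0, Q=4, U=-2]  = 8

8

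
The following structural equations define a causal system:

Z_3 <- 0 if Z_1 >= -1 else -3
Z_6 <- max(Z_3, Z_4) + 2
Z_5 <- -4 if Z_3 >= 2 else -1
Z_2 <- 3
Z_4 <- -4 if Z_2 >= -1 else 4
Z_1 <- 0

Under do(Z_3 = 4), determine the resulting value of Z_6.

The intervention breaks the incoming arrows to Z_3: Z_3 <- 0 if Z_1 >= -1 else -3 no longer applies, and Z_3 = 4.
Z_4 = -4 if Z_2 >= -1 else 4  [with Z_2=3]  = -4
Z_6 = max(Z_3, Z_4) + 2  [with Z_3=4, Z_4=-4]  = 6

6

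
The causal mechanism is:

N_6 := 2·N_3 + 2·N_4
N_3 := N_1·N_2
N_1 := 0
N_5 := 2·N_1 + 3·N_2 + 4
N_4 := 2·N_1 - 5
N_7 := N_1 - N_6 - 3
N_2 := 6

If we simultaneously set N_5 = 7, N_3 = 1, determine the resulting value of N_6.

The joint intervention fixes N_5 = 7, N_3 = 1, removing each variable's own equation.
N_4 = 2·N_1 - 5  [with N_1=0]  = -5
N_6 = 2·N_3 + 2·N_4  [with N_3=1, N_4=-5]  = -8

-8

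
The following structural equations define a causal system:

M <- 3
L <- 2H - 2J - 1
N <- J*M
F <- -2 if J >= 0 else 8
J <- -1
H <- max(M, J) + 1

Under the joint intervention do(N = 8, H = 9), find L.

The joint intervention fixes N = 8, H = 9, removing each variable's own equation.
L = 2H - 2J - 1  [with H=9, J=-1]  = 19

19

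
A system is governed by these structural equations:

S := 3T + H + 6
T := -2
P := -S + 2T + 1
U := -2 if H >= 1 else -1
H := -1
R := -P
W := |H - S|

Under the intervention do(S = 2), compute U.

The intervention breaks the incoming arrows to S: S := 3T + H + 6 no longer applies, and S = 2.
U is not downstream of the intervention, so its value is determined by the original equations.
U = -2 if H >= 1 else -1  [with H=-1]  = -1

-1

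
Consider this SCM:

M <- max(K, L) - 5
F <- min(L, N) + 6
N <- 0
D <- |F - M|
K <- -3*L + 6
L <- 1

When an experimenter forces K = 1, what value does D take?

Under do(K=1), the mechanism K <- -3*L + 6 is discarded; K is fixed at 1.
F = min(L, N) + 6  [with L=1, N=0]  = 6
M = max(K, L) - 5  [with K=1, L=1]  = -4
D = |F - M|  [with F=6, M=-4]  = 10

10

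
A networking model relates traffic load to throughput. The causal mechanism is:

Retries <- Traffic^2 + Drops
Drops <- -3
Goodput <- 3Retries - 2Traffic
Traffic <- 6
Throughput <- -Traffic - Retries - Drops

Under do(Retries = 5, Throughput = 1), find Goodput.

Setting Retries = 5, Throughput = 1 by intervention discards those variables' equations.
Goodput = 3Retries - 2Traffic  [with Retries=5, Traffic=6]  = 3

3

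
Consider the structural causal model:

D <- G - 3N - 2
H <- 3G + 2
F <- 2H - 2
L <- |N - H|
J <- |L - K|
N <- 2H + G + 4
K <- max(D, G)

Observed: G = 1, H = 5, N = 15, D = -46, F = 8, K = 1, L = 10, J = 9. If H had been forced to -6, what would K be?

Under do(H=-6), the mechanism H <- 3G + 2 is discarded; H is fixed at -6.
N = 2H + G + 4  [with H=-6, G=1]  = -7
D = G - 3N - 2  [with G=1, N=-7]  = 20
K = max(D, G)  [with D=20, G=1]  = 20

20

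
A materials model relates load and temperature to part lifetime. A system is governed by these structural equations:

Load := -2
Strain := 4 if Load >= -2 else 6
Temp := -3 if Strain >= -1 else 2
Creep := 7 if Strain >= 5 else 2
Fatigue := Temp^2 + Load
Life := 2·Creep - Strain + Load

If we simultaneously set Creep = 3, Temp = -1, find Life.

The joint intervention fixes Creep = 3, Temp = -1, removing each variable's own equation.
Strain = 4 if Load >= -2 else 6  [with Load=-2]  = 4
Life = 2·Creep - Strain + Load  [with Creep=3, Strain=4, Load=-2]  = 0

0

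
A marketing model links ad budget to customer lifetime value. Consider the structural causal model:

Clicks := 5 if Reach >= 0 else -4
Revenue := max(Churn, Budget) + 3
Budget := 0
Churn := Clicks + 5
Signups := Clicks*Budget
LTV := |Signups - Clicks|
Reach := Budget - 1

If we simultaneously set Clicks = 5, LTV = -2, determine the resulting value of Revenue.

Under do(Clicks = 5, LTV = -2), each intervened variable's structural equation is replaced by its fixed value.
Churn = Clicks + 5  [with Clicks=5]  = 10
Revenue = max(Churn, Budget) + 3  [with Churn=10, Budget=0]  = 13

13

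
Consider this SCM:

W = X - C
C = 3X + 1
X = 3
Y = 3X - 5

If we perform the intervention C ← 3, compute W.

The intervention breaks the incoming arrows to C: C = 3X + 1 no longer applies, and C = 3.
W = X - C  [with X=3, C=3]  = 0

0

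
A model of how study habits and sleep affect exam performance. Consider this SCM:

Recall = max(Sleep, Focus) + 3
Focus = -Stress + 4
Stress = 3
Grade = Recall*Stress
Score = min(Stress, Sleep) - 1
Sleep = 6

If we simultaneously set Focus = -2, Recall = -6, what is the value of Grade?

Setting Focus = -2, Recall = -6 by intervention discards those variables' equations.
Grade = Recall*Stress  [with Recall=-6, Stress=3]  = -18

-18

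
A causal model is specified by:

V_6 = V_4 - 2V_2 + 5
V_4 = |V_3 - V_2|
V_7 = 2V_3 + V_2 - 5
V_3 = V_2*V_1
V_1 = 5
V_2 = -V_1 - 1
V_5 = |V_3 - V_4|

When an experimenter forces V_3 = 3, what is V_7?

-5

The intervention breaks the incoming arrows to V_3: V_3 = V_2*V_1 no longer applies, and V_3 = 3.
V_2 = -V_1 - 1  [with V_1=5]  = -6
V_7 = 2V_3 + V_2 - 5  [with V_3=3, V_2=-6]  = -5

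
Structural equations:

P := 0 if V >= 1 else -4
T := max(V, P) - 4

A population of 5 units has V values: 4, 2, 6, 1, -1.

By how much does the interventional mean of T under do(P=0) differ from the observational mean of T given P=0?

-0.65

Every unit gets P=0 under the intervention. T values become 0, -2, 2, -3, -4; E[T|do(P=0)] = -1.4.
Conditioning on P=0 selects the 4 unit(s) with V ∈ {4, 2, 6, 1}. Their T values: 0, -2, 2, -3. Mean = -0.75.
Difference = -1.4 − (-0.75) = -0.65.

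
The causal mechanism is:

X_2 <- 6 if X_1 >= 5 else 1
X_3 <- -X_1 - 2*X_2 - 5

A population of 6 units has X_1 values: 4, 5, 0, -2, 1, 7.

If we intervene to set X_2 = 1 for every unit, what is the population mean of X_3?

-9.5

Every unit gets X_2=1 under the intervention. X_3 values become -11, -12, -7, -5, -8, -14; E[X_3|do(X_2=1)] = -9.5.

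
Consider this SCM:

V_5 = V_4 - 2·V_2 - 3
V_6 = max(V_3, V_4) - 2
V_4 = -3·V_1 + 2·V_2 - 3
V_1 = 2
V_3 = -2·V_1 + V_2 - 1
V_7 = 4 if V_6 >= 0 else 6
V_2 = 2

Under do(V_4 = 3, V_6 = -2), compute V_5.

-4

Setting V_4 = 3, V_6 = -2 by intervention discards those variables' equations.
V_5 = V_4 - 2·V_2 - 3  [with V_4=3, V_2=2]  = -4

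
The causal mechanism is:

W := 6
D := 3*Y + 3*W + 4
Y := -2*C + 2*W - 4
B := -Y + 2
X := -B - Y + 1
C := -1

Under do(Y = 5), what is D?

37

The intervention breaks the incoming arrows to Y: Y := -2*C + 2*W - 4 no longer applies, and Y = 5.
D = 3*Y + 3*W + 4  [with Y=5, W=6]  = 37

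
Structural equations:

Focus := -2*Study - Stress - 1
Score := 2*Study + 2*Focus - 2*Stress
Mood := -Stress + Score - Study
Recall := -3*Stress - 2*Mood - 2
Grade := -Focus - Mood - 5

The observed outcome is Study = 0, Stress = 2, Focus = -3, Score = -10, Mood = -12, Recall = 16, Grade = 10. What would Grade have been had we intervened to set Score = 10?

-10

The intervention breaks the incoming arrows to Score: Score := 2*Study + 2*Focus - 2*Stress no longer applies, and Score = 10.
Focus = -2*Study - Stress - 1  [with Study=0, Stress=2]  = -3
Mood = -Stress + Score - Study  [with Stress=2, Score=10, Study=0]  = 8
Grade = -Focus - Mood - 5  [with Focus=-3, Mood=8]  = -10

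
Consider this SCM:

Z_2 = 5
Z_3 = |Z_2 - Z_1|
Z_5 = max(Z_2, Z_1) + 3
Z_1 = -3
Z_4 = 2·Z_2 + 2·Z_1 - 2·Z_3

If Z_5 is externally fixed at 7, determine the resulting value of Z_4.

The intervention breaks the incoming arrows to Z_5: Z_5 = max(Z_2, Z_1) + 3 no longer applies, and Z_5 = 7.
Since Z_4 is not a descendant of the intervened variable, it is unaffected.
Z_3 = |Z_2 - Z_1|  [with Z_2=5, Z_1=-3]  = 8
Z_4 = 2·Z_2 + 2·Z_1 - 2·Z_3  [with Z_2=5, Z_1=-3, Z_3=8]  = -12

-12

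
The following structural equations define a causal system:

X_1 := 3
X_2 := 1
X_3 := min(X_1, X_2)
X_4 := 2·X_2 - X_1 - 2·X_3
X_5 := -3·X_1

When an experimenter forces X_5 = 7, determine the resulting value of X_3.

1

do(X_5=7) replaces the equation X_5 := -3·X_1 with the constant X_5 = 7.
X_3 is not downstream of the intervention, so its value is determined by the original equations.
X_3 = min(X_1, X_2)  [with X_1=3, X_2=1]  = 1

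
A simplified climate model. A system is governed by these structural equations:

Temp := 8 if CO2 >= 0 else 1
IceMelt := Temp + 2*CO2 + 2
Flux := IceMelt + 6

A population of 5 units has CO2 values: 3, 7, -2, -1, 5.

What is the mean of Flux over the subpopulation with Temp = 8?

26

Observing Temp=8 restricts to units where Temp's equation naturally yields 8: CO2 ∈ {3, 7, 5}. In that subpopulation Flux = 22, 30, 26, mean 26.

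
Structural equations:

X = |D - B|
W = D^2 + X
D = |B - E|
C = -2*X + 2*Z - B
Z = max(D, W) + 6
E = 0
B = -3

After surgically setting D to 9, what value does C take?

The intervention breaks the incoming arrows to D: D = |B - E| no longer applies, and D = 9.
X = |D - B|  [with D=9, B=-3]  = 12
W = D^2 + X  [with D=9, X=12]  = 93
Z = max(D, W) + 6  [with D=9, W=93]  = 99
C = -2*X + 2*Z - B  [with X=12, Z=99, B=-3]  = 177

177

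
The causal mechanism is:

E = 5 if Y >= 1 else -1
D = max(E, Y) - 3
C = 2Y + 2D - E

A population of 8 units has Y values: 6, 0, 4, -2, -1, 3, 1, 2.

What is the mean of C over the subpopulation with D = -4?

E[C|D=-4] averages over only the 2 units with D=-4 (Y = -2, -1): C = -11, -9, mean -10.

-10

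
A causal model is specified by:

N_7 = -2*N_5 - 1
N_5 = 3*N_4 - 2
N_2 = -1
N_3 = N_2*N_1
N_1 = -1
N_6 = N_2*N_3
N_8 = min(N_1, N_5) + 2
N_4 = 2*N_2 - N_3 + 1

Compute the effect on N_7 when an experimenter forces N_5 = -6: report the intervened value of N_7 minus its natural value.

Under do(N_5=-6), the mechanism N_5 = 3*N_4 - 2 is discarded; N_5 is fixed at -6.
N_7 = -2*N_5 - 1  [with N_5=-6]  = 11
Without intervention: N_3 = N_2*N_1  [with N_2=-1, N_1=-1]  = 1; N_4 = 2*N_2 - N_3 + 1  [with N_2=-1, N_3=1]  = -2; N_5 = 3*N_4 - 2  [with N_4=-2]  = -8; N_7 = -2*N_5 - 1  [with N_5=-8]  = 15.
Change = 11 − 15 = -4.

-4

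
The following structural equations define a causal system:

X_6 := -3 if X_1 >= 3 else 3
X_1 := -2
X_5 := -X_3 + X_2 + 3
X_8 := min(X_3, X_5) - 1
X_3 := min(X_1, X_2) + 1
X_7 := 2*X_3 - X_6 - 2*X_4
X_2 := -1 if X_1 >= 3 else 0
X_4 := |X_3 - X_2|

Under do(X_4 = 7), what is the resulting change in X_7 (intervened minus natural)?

The intervention breaks the incoming arrows to X_4: X_4 := |X_3 - X_2| no longer applies, and X_4 = 7.
X_2 = -1 if X_1 >= 3 else 0  [with X_1=-2]  = 0
X_3 = min(X_1, X_2) + 1  [with X_1=-2, X_2=0]  = -1
X_6 = -3 if X_1 >= 3 else 3  [with X_1=-2]  = 3
X_7 = 2*X_3 - X_6 - 2*X_4  [with X_3=-1, X_6=3, X_4=7]  = -19
Without intervention: X_2 = -1 if X_1 >= 3 else 0  [with X_1=-2]  = 0; X_3 = min(X_1, X_2) + 1  [with X_1=-2, X_2=0]  = -1; X_4 = |X_3 - X_2|  [with X_3=-1, X_2=0]  = 1; X_6 = -3 if X_1 >= 3 else 3  [with X_1=-2]  = 3; X_7 = 2*X_3 - X_6 - 2*X_4  [with X_3=-1, X_6=3, X_4=1]  = -7.
Change = -19 − (-7) = -12.

-12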